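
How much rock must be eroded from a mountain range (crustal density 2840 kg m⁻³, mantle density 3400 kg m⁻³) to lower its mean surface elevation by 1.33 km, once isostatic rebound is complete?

Net drop Δ = e − u = e − e ρ_c/ρ_m = e (ρ_m − ρ_c)/ρ_m.
e = Δ ρ_m/(ρ_m − ρ_c) = 1.33 km × 3400/560 = 8.07 km.

8.07 km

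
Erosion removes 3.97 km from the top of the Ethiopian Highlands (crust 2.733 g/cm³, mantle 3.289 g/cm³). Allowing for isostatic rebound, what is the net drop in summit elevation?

Rebound u = e ρ_c/ρ_m = 3.97 km × 2.733/3.289 = 3.299 km.
Net surface drop = e − u = 3.97 km − 3.299 km = e (ρ_m − ρ_c)/ρ_m = 0.671 km.

0.671 km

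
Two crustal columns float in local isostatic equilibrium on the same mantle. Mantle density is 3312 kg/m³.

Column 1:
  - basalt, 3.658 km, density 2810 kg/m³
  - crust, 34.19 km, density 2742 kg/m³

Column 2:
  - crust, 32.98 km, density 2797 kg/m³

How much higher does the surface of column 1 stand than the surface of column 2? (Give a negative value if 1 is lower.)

1.31 km

For any compensation level in the mantle, the mantle terms cancel and isostasy reduces to e = (Σt_1 − Σt_2) − (Σ(ρt)_1 − Σ(ρt)_2) / ρ_m.
Σt_1 = 37.848 km; Σt_2 = 32.98 km; Σ(ρt)_1 = 104027.96; Σ(ρt)_2 = 92245.06 (in km·kg/m³).
e = (37.848 − 32.98) − (104027.96 − 92245.06) / 3312 = 1.31 km.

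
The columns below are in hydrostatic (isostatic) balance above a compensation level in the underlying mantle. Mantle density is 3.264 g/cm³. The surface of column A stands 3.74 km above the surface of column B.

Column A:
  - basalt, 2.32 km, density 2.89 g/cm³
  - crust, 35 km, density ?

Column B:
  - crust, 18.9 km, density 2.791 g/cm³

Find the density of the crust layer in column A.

Take the compensation level at the base of the deeper column (depth z_c below the surface of column A) and equate Σ ρ_i t_i down to z_c; mantle fills any gap and the z_c terms cancel.
Column A: 2.32×2.89 + 35×ρ + (z_c − 37.32)×3.264
Column B: 3.74×0 + 18.9×2.791 + (z_c − 3.74 − 18.9)×3.264
The z_c×3.264 term appears on both sides and cancels. Collect the known terms of each column as K = Σ(ρt)_known − 3.264 × (depth of known layers): K_A = 6.7048 − 3.264×37.32 = −115.10768; K_B = 52.7499 − 3.264×(3.74 + 18.9) = −21.14706.
Balance: K_A + 35×ρ = K_B, so ρ = (K_B − K_A)/35 = 93.9606/35 = 2.68 g/cm³.

2.68 g/cm³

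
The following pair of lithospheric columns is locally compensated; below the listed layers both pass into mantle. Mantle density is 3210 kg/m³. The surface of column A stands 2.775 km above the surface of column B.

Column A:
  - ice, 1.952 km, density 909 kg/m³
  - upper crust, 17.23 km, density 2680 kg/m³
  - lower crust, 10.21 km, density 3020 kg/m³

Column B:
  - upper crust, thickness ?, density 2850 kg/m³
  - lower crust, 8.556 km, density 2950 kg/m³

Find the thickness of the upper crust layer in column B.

12.3 km

Take the compensation level at the base of the deeper column (depth z_c below the surface of column A) and equate Σ ρ_i t_i down to z_c; mantle fills any gap and the z_c terms cancel.
Column A: 1.952×909 + 17.23×2680 + 10.21×3020 + (z_c − 29.392)×3210
Column B: 2.775×0 + x×2850 + 8.556×2950 + (z_c − 2.775 − 8.556 − x)×3210
The z_c×3210 term appears on both sides and cancels. Collect the known terms of each column as K = Σ(ρt)_known − 3210 × (depth of known layers): K_A = 78784.968 − 3210×29.392 = −15563.352; K_B = 25240.2 − 3210×(2.775 + 8.556) = −11132.31.
Balance: K_A = K_B − x×(3210 − 2850), so x = (K_B − K_A)/(3210 − 2850) = 4431.04/360 = 12.3 km.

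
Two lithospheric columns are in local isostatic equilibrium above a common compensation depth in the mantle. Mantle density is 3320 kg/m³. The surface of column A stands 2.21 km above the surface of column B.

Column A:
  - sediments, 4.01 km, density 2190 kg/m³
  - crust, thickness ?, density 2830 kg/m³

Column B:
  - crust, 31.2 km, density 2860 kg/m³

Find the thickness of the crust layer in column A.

35 km

Take the compensation level at the base of the deeper column (depth z_c below the surface of column A) and equate Σ ρ_i t_i down to z_c; mantle fills any gap and the z_c terms cancel.
Column A: 4.01×2190 + x×2830 + (z_c − 4.01 − x)×3320
Column B: 2.21×0 + 31.2×2860 + (z_c − 2.21 − 31.2)×3320
The z_c×3320 term appears on both sides and cancels. Collect the known terms of each column as K = Σ(ρt)_known − 3320 × (depth of known layers): K_A = 8781.9 − 3320×4.01 = −4531.3; K_B = 89232 − 3320×(2.21 + 31.2) = −21689.2.
Balance: K_A − x×(3320 − 2830) = K_B, so x = (K_A − K_B)/(3320 − 2830) = 17157.9/490 = 35 km.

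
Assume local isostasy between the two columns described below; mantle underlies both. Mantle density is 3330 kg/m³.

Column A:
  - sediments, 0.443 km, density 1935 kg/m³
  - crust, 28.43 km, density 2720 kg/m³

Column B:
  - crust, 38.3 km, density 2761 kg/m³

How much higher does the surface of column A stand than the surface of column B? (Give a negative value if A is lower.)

−1.15 km

For any compensation level in the mantle, the mantle terms cancel and isostasy reduces to e = (Σt_A − Σt_B) − (Σ(ρt)_A − Σ(ρt)_B) / ρ_m.
Σt_A = 28.873 km; Σt_B = 38.3 km; Σ(ρt)_A = 78186.805; Σ(ρt)_B = 105746.3 (in km·kg/m³).
e = (28.873 − 38.3) − (78186.805 − 105746.3) / 3330 = −1.15 km.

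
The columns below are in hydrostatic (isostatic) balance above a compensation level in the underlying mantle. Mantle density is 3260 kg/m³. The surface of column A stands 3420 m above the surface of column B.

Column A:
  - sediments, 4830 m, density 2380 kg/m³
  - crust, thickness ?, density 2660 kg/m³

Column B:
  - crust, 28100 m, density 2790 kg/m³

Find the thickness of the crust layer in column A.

Take the compensation level at the base of the deeper column (depth z_c below the surface of column A) and equate Σ ρ_i t_i down to z_c; mantle fills any gap and the z_c terms cancel.
Column A: 4830×2380 + x×2660 + (z_c − 4830 − x)×3260
Column B: 3420×0 + 28100×2790 + (z_c − 3420 − 28100)×3260
The z_c×3260 term appears on both sides and cancels. Collect the known terms of each column as K = Σ(ρt)_known − 3260 × (depth of known layers): K_A = 11495400 − 3260×4830 = −4250400; K_B = 78399000 − 3260×(3420 + 28100) = −24356200.
Balance: K_A − x×(3260 − 2660) = K_B, so x = (K_A − K_B)/(3260 − 2660) = 20105800/600 = 33500 m.

33500 m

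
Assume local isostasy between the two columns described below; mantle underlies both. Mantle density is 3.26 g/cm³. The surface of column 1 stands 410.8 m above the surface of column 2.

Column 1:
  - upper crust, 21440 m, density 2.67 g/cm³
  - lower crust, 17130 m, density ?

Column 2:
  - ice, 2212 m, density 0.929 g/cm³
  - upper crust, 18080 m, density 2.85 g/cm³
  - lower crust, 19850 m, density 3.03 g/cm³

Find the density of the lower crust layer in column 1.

Take the compensation level at the base of the deeper column (depth z_c below the surface of column 1) and equate Σ ρ_i t_i down to z_c; mantle fills any gap and the z_c terms cancel.
Column 1: 21440×2.67 + 17130×ρ + (z_c − 38570)×3.26
Column 2: 410.8×0 + 2212×0.929 + 18080×2.85 + 19850×3.03 + (z_c − 410.8 − 40142)×3.26
The z_c×3.26 term appears on both sides and cancels. Collect the known terms of each column as K = Σ(ρt)_known − 3.26 × (depth of known layers): K_1 = 57244.8 − 3.26×38570 = −68493.4; K_2 = 113728.448 − 3.26×(410.8 + 40142) = −18473.68.
Balance: K_1 + 17130×ρ = K_2, so ρ = (K_2 − K_1)/17130 = 50019.7/17130 = 2.92 g/cm³.

2.92 g/cm³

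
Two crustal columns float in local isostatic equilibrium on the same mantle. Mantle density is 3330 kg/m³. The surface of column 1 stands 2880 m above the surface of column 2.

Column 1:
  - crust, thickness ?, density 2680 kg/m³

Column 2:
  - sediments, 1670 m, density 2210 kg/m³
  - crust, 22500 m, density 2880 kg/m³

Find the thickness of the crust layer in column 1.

33200 m

Take the compensation level at the base of the deeper column (depth z_c below the surface of column 1) and equate Σ ρ_i t_i down to z_c; mantle fills any gap and the z_c terms cancel.
Column 1: x×2680 + (z_c − 0 − x)×3330
Column 2: 2880×0 + 1670×2210 + 22500×2880 + (z_c − 2880 − 24170)×3330
The z_c×3330 term appears on both sides and cancels. Collect the known terms of each column as K = Σ(ρt)_known − 3330 × (depth of known layers): K_1 = 0 − 3330×0 = 0; K_2 = 68490700 − 3330×(2880 + 24170) = −21585800.
Balance: K_1 − x×(3330 − 2680) = K_2, so x = (K_1 − K_2)/(3330 − 2680) = 21585800/650 = 33200 m.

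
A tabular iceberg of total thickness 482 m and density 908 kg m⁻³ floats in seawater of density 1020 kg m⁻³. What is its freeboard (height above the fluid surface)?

Floating equilibrium: submerged depth d = t ρ_obj/ρ_fluid = 482 m × 908/1020 = 429.1 m.
Freeboard = t − d = 482 m − 429.1 m = 52.9 m.

52.9 m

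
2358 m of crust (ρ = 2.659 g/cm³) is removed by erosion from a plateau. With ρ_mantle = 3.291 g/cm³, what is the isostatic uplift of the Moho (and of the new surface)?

1910 m

Unloading: uplift u = e ρ_c/ρ_m = 2358 m × 2.659/3.291 = 1910 m.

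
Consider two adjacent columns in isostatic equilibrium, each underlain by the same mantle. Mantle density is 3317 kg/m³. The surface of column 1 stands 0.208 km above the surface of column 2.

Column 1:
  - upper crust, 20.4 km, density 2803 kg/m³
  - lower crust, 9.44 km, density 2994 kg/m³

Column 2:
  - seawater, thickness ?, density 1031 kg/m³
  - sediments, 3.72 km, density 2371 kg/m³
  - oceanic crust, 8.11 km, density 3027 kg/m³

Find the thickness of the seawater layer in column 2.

Take the compensation level at the base of the deeper column (depth z_c below the surface of column 1) and equate Σ ρ_i t_i down to z_c; mantle fills any gap and the z_c terms cancel.
Column 1: 20.4×2803 + 9.44×2994 + (z_c − 29.84)×3317
Column 2: 0.208×0 + x×1031 + 3.72×2371 + 8.11×3027 + (z_c − 0.208 − 11.83 − x)×3317
The z_c×3317 term appears on both sides and cancels. Collect the known terms of each column as K = Σ(ρt)_known − 3317 × (depth of known layers): K_1 = 85444.56 − 3317×29.84 = −13534.72; K_2 = 33369.09 − 3317×(0.208 + 11.83) = −6560.956.
Balance: K_1 = K_2 − x×(3317 − 1031), so x = (K_2 − K_1)/(3317 − 1031) = 6973.76/2286 = 3.05 km.

3.05 km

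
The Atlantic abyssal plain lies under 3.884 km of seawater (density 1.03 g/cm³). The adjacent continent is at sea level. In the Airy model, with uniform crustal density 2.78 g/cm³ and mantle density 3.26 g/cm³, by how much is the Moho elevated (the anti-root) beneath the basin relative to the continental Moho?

14.2 km

Balancing pressure at the compensation depth: replacing crust with seawater at the top is compensated by replacing crust with mantle at the base: d (ρ_c − ρ_w) = a (ρ_m − ρ_c).
a = d (ρ_c − ρ_w)/(ρ_m − ρ_c) = 3.884 km × 1.75/0.48 = 14.2 km.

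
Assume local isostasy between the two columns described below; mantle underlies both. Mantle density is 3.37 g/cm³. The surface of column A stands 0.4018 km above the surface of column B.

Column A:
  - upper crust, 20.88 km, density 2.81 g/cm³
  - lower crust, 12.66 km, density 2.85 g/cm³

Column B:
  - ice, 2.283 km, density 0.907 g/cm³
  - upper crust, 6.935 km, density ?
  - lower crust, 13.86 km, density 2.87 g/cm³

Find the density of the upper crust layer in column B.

2.74 g/cm³

Take the compensation level at the base of the deeper column (depth z_c below the surface of column A) and equate Σ ρ_i t_i down to z_c; mantle fills any gap and the z_c terms cancel.
Column A: 20.88×2.81 + 12.66×2.85 + (z_c − 33.54)×3.37
Column B: 0.4018×0 + 2.283×0.907 + 6.935×ρ + 13.86×2.87 + (z_c − 0.4018 − 23.078)×3.37
The z_c×3.37 term appears on both sides and cancels. Collect the known terms of each column as K = Σ(ρt)_known − 3.37 × (depth of known layers): K_A = 94.7538 − 3.37×33.54 = −18.276; K_B = 41.848881 − 3.37×(0.4018 + 23.078) = −37.278045.
Balance: K_A = K_B + 6.935×ρ, so ρ = (K_A − K_B)/6.935 = 19.002/6.935 = 2.74 g/cm³.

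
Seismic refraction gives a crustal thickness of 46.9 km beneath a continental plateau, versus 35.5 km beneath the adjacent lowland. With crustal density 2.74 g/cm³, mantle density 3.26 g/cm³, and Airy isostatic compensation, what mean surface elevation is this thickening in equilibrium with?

Excess crust Δ = 46.9 km − 35.5 km = 11.4 km, split between elevation h and root r with h + r = Δ.
Airy balance ρ_c h = (ρ_m − ρ_c) r gives r = h ρ_c/(ρ_m − ρ_c), so h (1 + ρ_c/(ρ_m − ρ_c)) = Δ, i.e. h = Δ (ρ_m − ρ_c)/ρ_m.
h = 11.4 km × 0.52/3.26 = 1.82 km.

1.82 km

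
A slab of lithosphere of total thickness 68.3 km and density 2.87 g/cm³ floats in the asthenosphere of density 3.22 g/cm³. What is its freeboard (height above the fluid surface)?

Floating equilibrium: submerged depth d = t ρ_obj/ρ_fluid = 68.3 km × 2.87/3.22 = 60.88 km.
Freeboard = t − d = 68.3 km − 60.88 km = 7.42 km.

7.42 km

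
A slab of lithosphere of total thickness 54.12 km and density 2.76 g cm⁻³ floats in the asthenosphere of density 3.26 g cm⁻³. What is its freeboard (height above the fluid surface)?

Floating equilibrium: submerged depth d = t ρ_obj/ρ_fluid = 54.12 km × 2.76/3.26 = 45.82 km.
Freeboard = t − d = 54.12 km − 45.82 km = 8.3 km.

8.3 km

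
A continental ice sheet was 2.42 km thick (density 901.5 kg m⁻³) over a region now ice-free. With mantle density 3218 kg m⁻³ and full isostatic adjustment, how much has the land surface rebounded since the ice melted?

0.678 km

Removing the load lets mantle flow back in; uplift u satisfies ρ_ice t = ρ_m u.
u = t ρ_ice/ρ_m = 2.42 km × 901.5/3218 = 0.678 km.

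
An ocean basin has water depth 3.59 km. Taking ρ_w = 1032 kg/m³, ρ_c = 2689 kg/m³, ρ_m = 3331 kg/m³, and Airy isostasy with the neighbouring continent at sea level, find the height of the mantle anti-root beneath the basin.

For local isostatic compensation: replacing crust with seawater at the top is compensated by replacing crust with mantle at the base: d (ρ_c − ρ_w) = a (ρ_m − ρ_c).
a = d (ρ_c − ρ_w)/(ρ_m − ρ_c) = 3.59 km × 1657/642 = 9.27 km.

9.27 km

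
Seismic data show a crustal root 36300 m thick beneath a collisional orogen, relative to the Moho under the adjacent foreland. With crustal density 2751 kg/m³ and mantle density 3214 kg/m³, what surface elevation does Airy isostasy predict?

6110 m

Equating mass per unit area of the two columns: ρ_c h = (ρ_m − ρ_c) r.
h = r (ρ_m − ρ_c) / ρ_c = 36300 m × (3214 − 2751) / 2751 = 6110 m.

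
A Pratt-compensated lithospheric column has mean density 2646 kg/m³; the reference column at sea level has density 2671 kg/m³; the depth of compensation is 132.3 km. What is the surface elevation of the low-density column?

ρ_ref D = ρ (D + h) → h = D (ρ_ref − ρ)/ρ.
h = 132.3 km × (2671 − 2646)/2646 = 1.25 km.

1.25 km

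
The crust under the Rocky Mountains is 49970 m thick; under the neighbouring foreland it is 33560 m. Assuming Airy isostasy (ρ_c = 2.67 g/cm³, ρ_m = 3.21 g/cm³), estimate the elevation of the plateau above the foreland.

2760 m

Excess crust Δ = 49970 m − 33560 m = 16410 m, split between elevation h and root r with h + r = Δ.
Airy balance ρ_c h = (ρ_m − ρ_c) r gives r = h ρ_c/(ρ_m − ρ_c), so h (1 + ρ_c/(ρ_m − ρ_c)) = Δ, i.e. h = Δ (ρ_m − ρ_c)/ρ_m.
h = 16410 m × 0.54/3.21 = 2760 m.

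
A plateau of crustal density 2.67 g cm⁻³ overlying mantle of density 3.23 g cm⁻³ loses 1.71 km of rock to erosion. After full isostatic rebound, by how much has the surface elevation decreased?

Rebound u = e ρ_c/ρ_m = 1.71 km × 2.67/3.23 = 1.414 km.
Net surface drop = e − u = 1.71 km − 1.414 km = e (ρ_m − ρ_c)/ρ_m = 0.296 km.

0.296 km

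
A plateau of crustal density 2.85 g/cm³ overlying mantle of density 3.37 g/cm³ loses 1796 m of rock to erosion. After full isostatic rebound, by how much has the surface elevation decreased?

Rebound u = e ρ_c/ρ_m = 1796 m × 2.85/3.37 = 1519 m.
Net surface drop = e − u = 1796 m − 1519 m = e (ρ_m − ρ_c)/ρ_m = 277 m.

277 m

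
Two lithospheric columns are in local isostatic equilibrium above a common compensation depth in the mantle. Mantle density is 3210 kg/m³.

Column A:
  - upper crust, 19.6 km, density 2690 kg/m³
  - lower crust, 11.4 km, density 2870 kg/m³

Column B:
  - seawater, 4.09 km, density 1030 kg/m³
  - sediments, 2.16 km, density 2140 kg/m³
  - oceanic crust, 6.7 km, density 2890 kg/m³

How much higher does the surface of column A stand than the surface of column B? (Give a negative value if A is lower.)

For any compensation level in the mantle, the mantle terms cancel and isostasy reduces to e = (Σt_A − Σt_B) − (Σ(ρt)_A − Σ(ρt)_B) / ρ_m.
Σt_A = 31 km; Σt_B = 12.95 km; Σ(ρt)_A = 85442; Σ(ρt)_B = 28198.1 (in km·kg/m³).
e = (31 − 12.95) − (85442 − 28198.1) / 3210 = 0.217 km.

0.217 km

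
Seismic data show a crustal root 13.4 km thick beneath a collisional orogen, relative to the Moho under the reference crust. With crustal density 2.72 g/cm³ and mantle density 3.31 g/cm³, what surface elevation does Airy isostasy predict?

2.91 km

By Archimedes' principle applied to the lithosphere: ρ_c h = (ρ_m − ρ_c) r.
h = r (ρ_m − ρ_c) / ρ_c = 13.4 km × (3.31 − 2.72) / 2.72 = 2.91 km.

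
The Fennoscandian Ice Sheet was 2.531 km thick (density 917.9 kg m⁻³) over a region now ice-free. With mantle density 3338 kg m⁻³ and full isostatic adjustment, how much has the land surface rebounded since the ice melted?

0.696 km

Removing the load lets mantle flow back in; uplift u satisfies ρ_ice t = ρ_m u.
u = t ρ_ice/ρ_m = 2.531 km × 917.9/3338 = 0.696 km.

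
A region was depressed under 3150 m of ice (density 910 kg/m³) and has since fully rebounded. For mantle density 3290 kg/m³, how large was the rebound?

871 m

Removing the load lets mantle flow back in; uplift u satisfies ρ_ice t = ρ_m u.
u = t ρ_ice/ρ_m = 3150 m × 910/3290 = 871 m.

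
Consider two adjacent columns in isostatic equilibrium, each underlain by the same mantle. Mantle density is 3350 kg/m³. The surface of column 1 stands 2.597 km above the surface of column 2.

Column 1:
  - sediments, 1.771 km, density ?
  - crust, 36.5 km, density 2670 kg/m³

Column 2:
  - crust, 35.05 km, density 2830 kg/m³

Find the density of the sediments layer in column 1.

Take the compensation level at the base of the deeper column (depth z_c below the surface of column 1) and equate Σ ρ_i t_i down to z_c; mantle fills any gap and the z_c terms cancel.
Column 1: 1.771×ρ + 36.5×2670 + (z_c − 38.271)×3350
Column 2: 2.597×0 + 35.05×2830 + (z_c − 2.597 − 35.05)×3350
The z_c×3350 term appears on both sides and cancels. Collect the known terms of each column as K = Σ(ρt)_known − 3350 × (depth of known layers): K_1 = 97455 − 3350×38.271 = −30752.85; K_2 = 99191.5 − 3350×(2.597 + 35.05) = −26925.95.
Balance: K_1 + 1.771×ρ = K_2, so ρ = (K_2 − K_1)/1.771 = 3826.9/1.771 = 2160 kg/m³.

2160 kg/m³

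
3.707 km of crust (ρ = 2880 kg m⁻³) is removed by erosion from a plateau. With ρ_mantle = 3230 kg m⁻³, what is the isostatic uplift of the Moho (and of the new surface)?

3.31 km

Unloading: uplift u = e ρ_c/ρ_m = 3.707 km × 2880/3230 = 3.31 km.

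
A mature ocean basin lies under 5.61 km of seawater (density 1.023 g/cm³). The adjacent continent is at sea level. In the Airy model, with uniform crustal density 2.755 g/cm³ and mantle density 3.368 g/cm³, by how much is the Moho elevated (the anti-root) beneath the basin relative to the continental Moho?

15.9 km

By Archimedes' principle applied to the lithosphere: replacing crust with seawater at the top is compensated by replacing crust with mantle at the base: d (ρ_c − ρ_w) = a (ρ_m − ρ_c).
a = d (ρ_c − ρ_w)/(ρ_m − ρ_c) = 5.61 km × 1.732/0.613 = 15.9 km.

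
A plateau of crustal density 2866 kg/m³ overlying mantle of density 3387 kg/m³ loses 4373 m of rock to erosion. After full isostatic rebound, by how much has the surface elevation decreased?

673 m

Rebound u = e ρ_c/ρ_m = 4373 m × 2866/3387 = 3700 m.
Net surface drop = e − u = 4373 m − 3700 m = e (ρ_m − ρ_c)/ρ_m = 673 m.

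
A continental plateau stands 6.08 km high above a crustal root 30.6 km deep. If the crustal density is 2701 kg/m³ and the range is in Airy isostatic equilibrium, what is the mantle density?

3240 kg/m³

Airy balance: ρ_c h = (ρ_m − ρ_c) r → ρ_m = ρ_c (1 + h/r).
ρ_m = 2701 × (1 + 6.08 km/30.6 km) = 3240 kg/m³.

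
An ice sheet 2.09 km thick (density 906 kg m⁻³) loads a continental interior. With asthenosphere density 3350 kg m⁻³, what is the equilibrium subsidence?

0.565 km

Balancing pressure at the compensation depth: the ice load ρ_ice t is balanced by mantle displaced below, ρ_m s.
s = t ρ_ice / ρ_m = 2.09 km × 906/3350 = 0.565 km.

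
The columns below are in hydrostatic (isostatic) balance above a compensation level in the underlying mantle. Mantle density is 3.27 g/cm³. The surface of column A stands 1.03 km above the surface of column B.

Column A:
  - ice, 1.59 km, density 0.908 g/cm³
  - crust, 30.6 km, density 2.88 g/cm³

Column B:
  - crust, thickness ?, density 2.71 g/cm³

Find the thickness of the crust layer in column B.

22 km

Take the compensation level at the base of the deeper column (depth z_c below the surface of column A) and equate Σ ρ_i t_i down to z_c; mantle fills any gap and the z_c terms cancel.
Column A: 1.59×0.908 + 30.6×2.88 + (z_c − 32.19)×3.27
Column B: 1.03×0 + x×2.71 + (z_c − 1.03 − 0 − x)×3.27
The z_c×3.27 term appears on both sides and cancels. Collect the known terms of each column as K = Σ(ρt)_known − 3.27 × (depth of known layers): K_A = 89.57172 − 3.27×32.19 = −15.68958; K_B = 0 − 3.27×(1.03 + 0) = −3.3681.
Balance: K_A = K_B − x×(3.27 − 2.71), so x = (K_B − K_A)/(3.27 − 2.71) = 12.3215/0.56 = 22 km.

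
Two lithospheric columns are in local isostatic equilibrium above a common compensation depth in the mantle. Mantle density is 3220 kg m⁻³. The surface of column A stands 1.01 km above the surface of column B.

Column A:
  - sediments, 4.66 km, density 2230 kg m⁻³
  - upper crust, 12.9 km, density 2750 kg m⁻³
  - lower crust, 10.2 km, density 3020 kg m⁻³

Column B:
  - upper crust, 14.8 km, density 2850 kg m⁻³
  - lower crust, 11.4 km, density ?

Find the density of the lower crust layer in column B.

Take the compensation level at the base of the deeper column (depth z_c below the surface of column A) and equate Σ ρ_i t_i down to z_c; mantle fills any gap and the z_c terms cancel.
Column A: 4.66×2230 + 12.9×2750 + 10.2×3020 + (z_c − 27.76)×3220
Column B: 1.01×0 + 14.8×2850 + 11.4×ρ + (z_c − 1.01 − 26.2)×3220
The z_c×3220 term appears on both sides and cancels. Collect the known terms of each column as K = Σ(ρt)_known − 3220 × (depth of known layers): K_A = 76670.8 − 3220×27.76 = −12716.4; K_B = 42180 − 3220×(1.01 + 26.2) = −45436.2.
Balance: K_A = K_B + 11.4×ρ, so ρ = (K_A − K_B)/11.4 = 32719.8/11.4 = 2870 kg m⁻³.

2870 kg m⁻³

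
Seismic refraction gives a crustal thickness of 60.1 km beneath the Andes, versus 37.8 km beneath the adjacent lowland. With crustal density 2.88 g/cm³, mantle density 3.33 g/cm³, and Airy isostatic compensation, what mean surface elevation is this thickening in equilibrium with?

Excess crust Δ = 60.1 km − 37.8 km = 22.3 km, split between elevation h and root r with h + r = Δ.
Airy balance ρ_c h = (ρ_m − ρ_c) r gives r = h ρ_c/(ρ_m − ρ_c), so h (1 + ρ_c/(ρ_m − ρ_c)) = Δ, i.e. h = Δ (ρ_m − ρ_c)/ρ_m.
h = 22.3 km × 0.45/3.33 = 3.01 km.

3.01 km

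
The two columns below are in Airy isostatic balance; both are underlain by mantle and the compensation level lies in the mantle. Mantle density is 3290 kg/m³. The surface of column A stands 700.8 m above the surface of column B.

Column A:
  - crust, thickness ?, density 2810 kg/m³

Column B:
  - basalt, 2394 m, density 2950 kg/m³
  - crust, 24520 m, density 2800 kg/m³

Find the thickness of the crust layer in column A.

31500 m

Take the compensation level at the base of the deeper column (depth z_c below the surface of column A) and equate Σ ρ_i t_i down to z_c; mantle fills any gap and the z_c terms cancel.
Column A: x×2810 + (z_c − 0 − x)×3290
Column B: 700.8×0 + 2394×2950 + 24520×2800 + (z_c − 700.8 − 26914)×3290
The z_c×3290 term appears on both sides and cancels. Collect the known terms of each column as K = Σ(ρt)_known − 3290 × (depth of known layers): K_A = 0 − 3290×0 = 0; K_B = 75718300 − 3290×(700.8 + 26914) = −15134392.
Balance: K_A − x×(3290 − 2810) = K_B, so x = (K_A − K_B)/(3290 − 2810) = 15134400/480 = 31500 m.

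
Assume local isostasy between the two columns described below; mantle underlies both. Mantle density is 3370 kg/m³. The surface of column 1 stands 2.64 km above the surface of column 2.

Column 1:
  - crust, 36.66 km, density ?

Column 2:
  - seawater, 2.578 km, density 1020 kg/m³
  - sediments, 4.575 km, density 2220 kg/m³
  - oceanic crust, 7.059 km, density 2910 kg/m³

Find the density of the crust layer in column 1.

2730 kg/m³

Take the compensation level at the base of the deeper column (depth z_c below the surface of column 1) and equate Σ ρ_i t_i down to z_c; mantle fills any gap and the z_c terms cancel.
Column 1: 36.66×ρ + (z_c − 36.66)×3370
Column 2: 2.64×0 + 2.578×1020 + 4.575×2220 + 7.059×2910 + (z_c − 2.64 − 14.212)×3370
The z_c×3370 term appears on both sides and cancels. Collect the known terms of each column as K = Σ(ρt)_known − 3370 × (depth of known layers): K_1 = 0 − 3370×36.66 = −123544.2; K_2 = 33327.75 − 3370×(2.64 + 14.212) = −23463.49.
Balance: K_1 + 36.66×ρ = K_2, so ρ = (K_2 − K_1)/36.66 = 100081/36.66 = 2730 kg/m³.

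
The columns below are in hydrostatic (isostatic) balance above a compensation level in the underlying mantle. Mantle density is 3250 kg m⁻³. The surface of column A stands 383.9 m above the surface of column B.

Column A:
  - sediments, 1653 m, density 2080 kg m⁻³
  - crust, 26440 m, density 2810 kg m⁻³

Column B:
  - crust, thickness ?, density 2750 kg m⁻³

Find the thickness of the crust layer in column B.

24600 m

Take the compensation level at the base of the deeper column (depth z_c below the surface of column A) and equate Σ ρ_i t_i down to z_c; mantle fills any gap and the z_c terms cancel.
Column A: 1653×2080 + 26440×2810 + (z_c − 28093)×3250
Column B: 383.9×0 + x×2750 + (z_c − 383.9 − 0 − x)×3250
The z_c×3250 term appears on both sides and cancels. Collect the known terms of each column as K = Σ(ρt)_known − 3250 × (depth of known layers): K_A = 77734640 − 3250×28093 = −13567610; K_B = 0 − 3250×(383.9 + 0) = −1247675.
Balance: K_A = K_B − x×(3250 − 2750), so x = (K_B − K_A)/(3250 − 2750) = 12319900/500 = 24600 m.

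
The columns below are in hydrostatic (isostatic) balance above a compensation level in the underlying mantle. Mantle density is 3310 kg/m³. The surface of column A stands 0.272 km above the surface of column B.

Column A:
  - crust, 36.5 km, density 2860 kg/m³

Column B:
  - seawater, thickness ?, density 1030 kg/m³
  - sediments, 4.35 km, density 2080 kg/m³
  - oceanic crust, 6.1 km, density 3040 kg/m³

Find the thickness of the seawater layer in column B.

3.74 km

Take the compensation level at the base of the deeper column (depth z_c below the surface of column A) and equate Σ ρ_i t_i down to z_c; mantle fills any gap and the z_c terms cancel.
Column A: 36.5×2860 + (z_c − 36.5)×3310
Column B: 0.272×0 + x×1030 + 4.35×2080 + 6.1×3040 + (z_c − 0.272 − 10.45 − x)×3310
The z_c×3310 term appears on both sides and cancels. Collect the known terms of each column as K = Σ(ρt)_known − 3310 × (depth of known layers): K_A = 104390 − 3310×36.5 = −16425; K_B = 27592 − 3310×(0.272 + 10.45) = −7897.82.
Balance: K_A = K_B − x×(3310 − 1030), so x = (K_B − K_A)/(3310 − 1030) = 8527.18/2280 = 3.74 km.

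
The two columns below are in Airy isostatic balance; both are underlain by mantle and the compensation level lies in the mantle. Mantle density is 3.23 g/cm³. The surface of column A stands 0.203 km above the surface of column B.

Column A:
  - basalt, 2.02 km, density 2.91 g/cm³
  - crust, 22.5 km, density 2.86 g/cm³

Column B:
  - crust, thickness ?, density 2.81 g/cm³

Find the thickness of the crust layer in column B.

Take the compensation level at the base of the deeper column (depth z_c below the surface of column A) and equate Σ ρ_i t_i down to z_c; mantle fills any gap and the z_c terms cancel.
Column A: 2.02×2.91 + 22.5×2.86 + (z_c − 24.52)×3.23
Column B: 0.203×0 + x×2.81 + (z_c − 0.203 − 0 − x)×3.23
The z_c×3.23 term appears on both sides and cancels. Collect the known terms of each column as K = Σ(ρt)_known − 3.23 × (depth of known layers): K_A = 70.2282 − 3.23×24.52 = −8.9714; K_B = 0 − 3.23×(0.203 + 0) = −0.65569.
Balance: K_A = K_B − x×(3.23 − 2.81), so x = (K_B − K_A)/(3.23 − 2.81) = 8.31571/0.42 = 19.8 km.

19.8 km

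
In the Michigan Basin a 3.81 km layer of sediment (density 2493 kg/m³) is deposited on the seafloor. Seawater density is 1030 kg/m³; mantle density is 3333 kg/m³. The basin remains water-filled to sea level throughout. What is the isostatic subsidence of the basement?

2.42 km

Submarine loading: the sediment displaces seawater, and the subsidence is in turn flooded, so s (ρ_m − ρ_w) = t (ρ_sed − ρ_w).
s = 3.81 km × (2493 − 1030) / (3333 − 1030) = 2.42 km.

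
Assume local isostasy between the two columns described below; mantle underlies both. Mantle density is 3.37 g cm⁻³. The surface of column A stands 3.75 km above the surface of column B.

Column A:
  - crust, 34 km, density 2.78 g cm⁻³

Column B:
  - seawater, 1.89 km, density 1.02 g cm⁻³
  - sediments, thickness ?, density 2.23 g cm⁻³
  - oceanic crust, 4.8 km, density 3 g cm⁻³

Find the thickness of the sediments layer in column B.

1.06 km

Take the compensation level at the base of the deeper column (depth z_c below the surface of column A) and equate Σ ρ_i t_i down to z_c; mantle fills any gap and the z_c terms cancel.
Column A: 34×2.78 + (z_c − 34)×3.37
Column B: 3.75×0 + 1.89×1.02 + x×2.23 + 4.8×3 + (z_c − 3.75 − 6.69 − x)×3.37
The z_c×3.37 term appears on both sides and cancels. Collect the known terms of each column as K = Σ(ρt)_known − 3.37 × (depth of known layers): K_A = 94.52 − 3.37×34 = −20.06; K_B = 16.3278 − 3.37×(3.75 + 6.69) = −18.855.
Balance: K_A = K_B − x×(3.37 − 2.23), so x = (K_B − K_A)/(3.37 − 2.23) = 1.205/1.14 = 1.06 km.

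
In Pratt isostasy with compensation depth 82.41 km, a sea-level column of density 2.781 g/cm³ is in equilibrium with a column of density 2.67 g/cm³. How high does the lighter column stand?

ρ_ref D = ρ (D + h) → h = D (ρ_ref − ρ)/ρ.
h = 82.41 km × (2.781 − 2.67)/2.67 = 3.43 km.

3.43 km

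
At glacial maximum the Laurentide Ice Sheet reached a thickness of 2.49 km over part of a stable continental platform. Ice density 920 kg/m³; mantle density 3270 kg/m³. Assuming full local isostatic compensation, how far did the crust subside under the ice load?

Balancing pressure at the compensation depth: the ice load ρ_ice t is balanced by mantle displaced below, ρ_m s.
s = t ρ_ice / ρ_m = 2.49 km × 920/3270 = 0.701 km.

0.701 km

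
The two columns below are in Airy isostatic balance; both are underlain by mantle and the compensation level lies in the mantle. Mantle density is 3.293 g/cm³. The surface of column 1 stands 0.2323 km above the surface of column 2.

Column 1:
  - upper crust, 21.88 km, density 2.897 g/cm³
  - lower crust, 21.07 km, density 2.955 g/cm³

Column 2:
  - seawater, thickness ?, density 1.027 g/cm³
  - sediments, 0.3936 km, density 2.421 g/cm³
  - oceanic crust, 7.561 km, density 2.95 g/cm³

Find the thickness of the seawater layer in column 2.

5.33 km

Take the compensation level at the base of the deeper column (depth z_c below the surface of column 1) and equate Σ ρ_i t_i down to z_c; mantle fills any gap and the z_c terms cancel.
Column 1: 21.88×2.897 + 21.07×2.955 + (z_c − 42.95)×3.293
Column 2: 0.2323×0 + x×1.027 + 0.3936×2.421 + 7.561×2.95 + (z_c − 0.2323 − 7.9546 − x)×3.293
The z_c×3.293 term appears on both sides and cancels. Collect the known terms of each column as K = Σ(ρt)_known − 3.293 × (depth of known layers): K_1 = 125.64821 − 3.293×42.95 = −15.78614; K_2 = 23.2578556 − 3.293×(0.2323 + 7.9546) = −3.7016061.
Balance: K_1 = K_2 − x×(3.293 − 1.027), so x = (K_2 − K_1)/(3.293 − 1.027) = 12.0845/2.266 = 5.33 km.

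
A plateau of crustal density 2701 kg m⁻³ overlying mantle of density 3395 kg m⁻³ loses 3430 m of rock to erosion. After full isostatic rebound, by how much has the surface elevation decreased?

701 m

Rebound u = e ρ_c/ρ_m = 3430 m × 2701/3395 = 2729 m.
Net surface drop = e − u = 3430 m − 2729 m = e (ρ_m − ρ_c)/ρ_m = 701 m.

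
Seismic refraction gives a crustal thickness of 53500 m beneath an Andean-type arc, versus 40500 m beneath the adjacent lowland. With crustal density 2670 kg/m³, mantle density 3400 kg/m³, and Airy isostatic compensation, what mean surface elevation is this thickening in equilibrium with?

2790 m

Excess crust Δ = 53500 m − 40500 m = 13000 m, split between elevation h and root r with h + r = Δ.
Airy balance ρ_c h = (ρ_m − ρ_c) r gives r = h ρ_c/(ρ_m − ρ_c), so h (1 + ρ_c/(ρ_m − ρ_c)) = Δ, i.e. h = Δ (ρ_m − ρ_c)/ρ_m.
h = 13000 m × 730/3400 = 2790 m.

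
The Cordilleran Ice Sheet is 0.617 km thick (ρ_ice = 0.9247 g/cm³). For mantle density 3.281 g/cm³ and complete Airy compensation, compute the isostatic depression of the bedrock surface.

In Airy isostatic equilibrium: the ice load ρ_ice t is balanced by mantle displaced below, ρ_m s.
s = t ρ_ice / ρ_m = 0.617 km × 0.9247/3.281 = 0.174 km.

0.174 km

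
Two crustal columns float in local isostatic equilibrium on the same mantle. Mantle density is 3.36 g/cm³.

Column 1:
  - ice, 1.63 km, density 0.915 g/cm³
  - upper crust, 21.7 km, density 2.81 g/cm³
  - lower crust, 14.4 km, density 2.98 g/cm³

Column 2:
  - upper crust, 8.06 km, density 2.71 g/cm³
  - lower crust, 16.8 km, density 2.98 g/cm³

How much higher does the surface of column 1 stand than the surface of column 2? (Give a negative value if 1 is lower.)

2.91 km

For any compensation level in the mantle, the mantle terms cancel and isostasy reduces to e = (Σt_1 − Σt_2) − (Σ(ρt)_1 − Σ(ρt)_2) / ρ_m.
Σt_1 = 37.73 km; Σt_2 = 24.86 km; Σ(ρt)_1 = 105.38045; Σ(ρt)_2 = 71.9066 (in km·g/cm³).
e = (37.73 − 24.86) − (105.38045 − 71.9066) / 3.36 = 2.91 km.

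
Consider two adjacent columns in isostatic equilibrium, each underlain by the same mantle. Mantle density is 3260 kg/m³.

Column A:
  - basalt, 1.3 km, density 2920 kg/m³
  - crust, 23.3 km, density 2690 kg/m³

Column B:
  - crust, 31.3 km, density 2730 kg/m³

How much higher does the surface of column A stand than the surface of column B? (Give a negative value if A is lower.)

For any compensation level in the mantle, the mantle terms cancel and isostasy reduces to e = (Σt_A − Σt_B) − (Σ(ρt)_A − Σ(ρt)_B) / ρ_m.
Σt_A = 24.6 km; Σt_B = 31.3 km; Σ(ρt)_A = 66473; Σ(ρt)_B = 85449 (in km·kg/m³).
e = (24.6 − 31.3) − (66473 − 85449) / 3260 = −0.879 km.

−0.879 km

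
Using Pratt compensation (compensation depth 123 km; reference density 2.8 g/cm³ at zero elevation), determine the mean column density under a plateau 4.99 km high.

2.69 g/cm³

Pratt balance: ρ_ref D = ρ (D + h).
ρ = ρ_ref D/(D + h) = 2.8 × 123 km/(123 km + 4.99 km) = 2.69 g/cm³.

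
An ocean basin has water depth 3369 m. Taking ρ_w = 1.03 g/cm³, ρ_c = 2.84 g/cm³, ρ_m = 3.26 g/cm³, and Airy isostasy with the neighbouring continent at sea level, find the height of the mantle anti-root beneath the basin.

14500 m

Equating mass per unit area of the two columns: replacing crust with seawater at the top is compensated by replacing crust with mantle at the base: d (ρ_c − ρ_w) = a (ρ_m − ρ_c).
a = d (ρ_c − ρ_w)/(ρ_m − ρ_c) = 3369 m × 1.81/0.42 = 14500 m.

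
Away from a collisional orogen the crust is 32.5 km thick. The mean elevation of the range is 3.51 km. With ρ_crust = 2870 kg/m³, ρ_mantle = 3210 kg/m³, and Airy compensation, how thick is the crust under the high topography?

Root depth r = h ρ_c / (ρ_m − ρ_c) = 3.51 km × 2870 / 340 = 29.63 km.
Total thickness = T + h + r = 32.5 km + 3.51 km + 29.63 km = 65.6 km.

65.6 km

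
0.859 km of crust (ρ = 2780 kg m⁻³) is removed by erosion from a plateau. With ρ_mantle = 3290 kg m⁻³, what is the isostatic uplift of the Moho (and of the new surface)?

Unloading: uplift u = e ρ_c/ρ_m = 0.859 km × 2780/3290 = 0.726 km.

0.726 km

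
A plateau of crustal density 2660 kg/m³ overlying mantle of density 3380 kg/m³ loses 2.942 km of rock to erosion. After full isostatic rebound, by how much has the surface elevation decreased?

Rebound u = e ρ_c/ρ_m = 2.942 km × 2660/3380 = 2.315 km.
Net surface drop = e − u = 2.942 km − 2.315 km = e (ρ_m − ρ_c)/ρ_m = 0.627 km.

0.627 km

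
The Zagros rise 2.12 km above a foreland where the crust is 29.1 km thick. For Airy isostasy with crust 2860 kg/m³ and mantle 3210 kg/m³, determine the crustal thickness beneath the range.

Root depth r = h ρ_c / (ρ_m − ρ_c) = 2.12 km × 2860 / 350 = 17.32 km.
Total thickness = T + h + r = 29.1 km + 2.12 km + 17.32 km = 48.5 km.

48.5 km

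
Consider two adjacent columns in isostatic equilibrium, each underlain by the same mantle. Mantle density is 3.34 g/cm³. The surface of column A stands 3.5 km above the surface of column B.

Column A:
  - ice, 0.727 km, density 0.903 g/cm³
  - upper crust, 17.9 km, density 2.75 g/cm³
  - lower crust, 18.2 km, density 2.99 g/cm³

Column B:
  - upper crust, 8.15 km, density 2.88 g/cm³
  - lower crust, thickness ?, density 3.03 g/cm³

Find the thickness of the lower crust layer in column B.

Take the compensation level at the base of the deeper column (depth z_c below the surface of column A) and equate Σ ρ_i t_i down to z_c; mantle fills any gap and the z_c terms cancel.
Column A: 0.727×0.903 + 17.9×2.75 + 18.2×2.99 + (z_c − 36.827)×3.34
Column B: 3.5×0 + 8.15×2.88 + x×3.03 + (z_c − 3.5 − 8.15 − x)×3.34
The z_c×3.34 term appears on both sides and cancels. Collect the known terms of each column as K = Σ(ρt)_known − 3.34 × (depth of known layers): K_A = 104.299481 − 3.34×36.827 = −18.702699; K_B = 23.472 − 3.34×(3.5 + 8.15) = −15.439.
Balance: K_A = K_B − x×(3.34 − 3.03), so x = (K_B − K_A)/(3.34 − 3.03) = 3.2637/0.31 = 10.5 km.

10.5 km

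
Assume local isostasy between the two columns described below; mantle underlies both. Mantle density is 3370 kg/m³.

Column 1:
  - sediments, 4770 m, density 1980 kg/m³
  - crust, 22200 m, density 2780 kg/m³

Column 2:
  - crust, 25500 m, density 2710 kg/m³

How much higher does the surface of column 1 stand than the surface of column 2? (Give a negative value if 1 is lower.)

860 m

For any compensation level in the mantle, the mantle terms cancel and isostasy reduces to e = (Σt_1 − Σt_2) − (Σ(ρt)_1 − Σ(ρt)_2) / ρ_m.
Σt_1 = 26970 m; Σt_2 = 25500 m; Σ(ρt)_1 = 71160600; Σ(ρt)_2 = 69105000 (in m·kg/m³).
e = (26970 − 25500) − (71160600 − 69105000) / 3370 = 860 m.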